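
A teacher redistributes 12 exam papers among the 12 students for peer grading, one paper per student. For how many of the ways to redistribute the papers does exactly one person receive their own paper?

Pick the single fixed position: C(12,1) = 12 ways.
The remaining 11 must be deranged: !11 = 14684570.
Total: 12 × 14684570 = 176214840.

176214840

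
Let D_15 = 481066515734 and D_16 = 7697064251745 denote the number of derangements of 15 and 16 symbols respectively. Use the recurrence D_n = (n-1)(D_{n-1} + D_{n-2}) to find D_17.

130850092279664

D_17 = (17-1)·(D_16 + D_15) = 16·(7697064251745 + 481066515734) = 16·8178130767479 = 130850092279664.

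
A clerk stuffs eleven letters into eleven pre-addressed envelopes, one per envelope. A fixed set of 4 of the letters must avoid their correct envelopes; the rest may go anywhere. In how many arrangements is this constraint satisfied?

27422640

Let A_j be the event that the j-th constrained one is fixed. By inclusion-exclusion over the 4 events:
Σ_{j=0}^{4} (-1)^j C(4,j)(11-j)!
= C(4,0)·11! - C(4,1)·10! + C(4,2)·9! - C(4,3)·8! + C(4,4)·7!
= 39916800 - 14515200 + 2177280 - 161280 + 5040
= 27422640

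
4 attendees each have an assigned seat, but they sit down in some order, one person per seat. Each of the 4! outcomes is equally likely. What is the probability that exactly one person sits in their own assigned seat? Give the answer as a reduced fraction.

1/3

Favorable outcomes: C(4,1)·!3 = 4·2 = 8.
Total outcomes: 4! = 24.
Probability = 8/24 = 1/3.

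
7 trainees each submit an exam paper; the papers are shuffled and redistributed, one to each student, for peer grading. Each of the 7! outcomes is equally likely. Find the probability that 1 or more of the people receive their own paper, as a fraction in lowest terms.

Favorable outcomes: Σ_{i≥1} C(7,i)·!(7-i) = 7·265 + 21·44 + 35·9 + 35·2 + 21·1 + 7·0 + 1·1 = 3186.
Total outcomes: 7! = 5040.
Probability = 3186/5040 = 177/280.

177/280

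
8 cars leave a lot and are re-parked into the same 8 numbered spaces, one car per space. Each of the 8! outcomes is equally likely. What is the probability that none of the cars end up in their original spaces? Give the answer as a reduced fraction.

Favorable outcomes: !8 = 14833.
Total outcomes: 8! = 40320.
Probability = 14833/40320 = 2119/5760.

2119/5760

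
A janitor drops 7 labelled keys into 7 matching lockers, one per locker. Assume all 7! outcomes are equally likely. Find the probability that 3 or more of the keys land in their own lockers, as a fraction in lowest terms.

407/5040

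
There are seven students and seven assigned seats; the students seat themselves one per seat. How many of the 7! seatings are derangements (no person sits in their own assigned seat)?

1854

Recurrence: !7 = 7·!6 + (-1)^7.
!7 = 7·265 - 1 = 1854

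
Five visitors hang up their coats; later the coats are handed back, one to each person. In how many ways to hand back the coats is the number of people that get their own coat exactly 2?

20

Pick the 2 fixed positions: C(5,2) = 10 ways.
The other 3 form a derangement: !3 = 2.
Total: 10 × 2 = 20.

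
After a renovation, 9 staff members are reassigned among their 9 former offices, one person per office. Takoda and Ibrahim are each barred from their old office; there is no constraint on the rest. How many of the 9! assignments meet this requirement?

Inclusion-exclusion on the 2 forbidden self-matches:
Σ_{j=0}^{2} (-1)^j C(2,j)(9-j)!
= C(2,0)·9! - C(2,1)·8! + C(2,2)·7!
= 362880 - 80640 + 5040
= 287280

287280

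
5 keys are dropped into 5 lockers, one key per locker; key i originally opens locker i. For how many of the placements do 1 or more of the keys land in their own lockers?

76

Sum C(5,i)·!(5-i) for i = 1..5:
  i=1: C(5,1)·!4 = 5·9 = 45
  i=2: C(5,2)·!3 = 10·2 = 20
  i=3: C(5,3)·!2 = 10·1 = 10
  i=4: C(5,4)·!1 = 5·0 = 0
  i=5: C(5,5)·!0 = 1·1 = 1
Total = 76.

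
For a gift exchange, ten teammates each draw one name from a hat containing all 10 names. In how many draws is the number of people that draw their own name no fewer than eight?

# with exactly i fixed is C(10,i)·!(10-i); sum over i=8..10:
  i=8: C(10,8)·!2 = 45·1 = 45
  i=9: C(10,9)·!1 = 10·0 = 0
  i=10: C(10,10)·!0 = 1·1 = 1
Total = 46.

46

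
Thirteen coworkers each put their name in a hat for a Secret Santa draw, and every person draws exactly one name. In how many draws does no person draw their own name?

The subfactorial !13 = [13!/e] (nearest integer).
13! = 6227020800, and 6227020800/e ≈ 2290792932.07, so !13 = 2290792932.

2290792932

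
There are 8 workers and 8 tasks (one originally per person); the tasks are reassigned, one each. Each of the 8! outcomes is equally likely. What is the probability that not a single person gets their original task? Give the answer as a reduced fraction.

2119/5760

Favorable outcomes: !8 = 14833.
Total outcomes: 8! = 40320.
Probability = 14833/40320 = 2119/5760.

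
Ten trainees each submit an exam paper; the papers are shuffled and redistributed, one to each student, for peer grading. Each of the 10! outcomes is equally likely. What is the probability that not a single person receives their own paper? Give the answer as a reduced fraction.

16481/44800

Favorable outcomes: !10 = 1334961.
Total outcomes: 10! = 3628800.
Probability = 1334961/3628800 = 16481/44800.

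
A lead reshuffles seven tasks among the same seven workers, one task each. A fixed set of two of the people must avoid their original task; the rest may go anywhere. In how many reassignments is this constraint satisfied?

Let A_j be the event that the j-th constrained one is fixed. By inclusion-exclusion over the 2 events:
Σ_{j=0}^{2} (-1)^j C(2,j)(7-j)!
= C(2,0)·7! - C(2,1)·6! + C(2,2)·5!
= 5040 - 1440 + 120
= 3720

3720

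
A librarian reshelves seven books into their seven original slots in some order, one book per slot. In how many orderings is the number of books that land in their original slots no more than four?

# with exactly i fixed is C(7,i)·!(7-i); sum over i=0..4:
  i=0: C(7,0)·!7 = 1·1854 = 1854
  i=1: C(7,1)·!6 = 7·265 = 1855
  i=2: C(7,2)·!5 = 21·44 = 924
  i=3: C(7,3)·!4 = 35·9 = 315
  i=4: C(7,4)·!3 = 35·2 = 70
Total = 5018.

5018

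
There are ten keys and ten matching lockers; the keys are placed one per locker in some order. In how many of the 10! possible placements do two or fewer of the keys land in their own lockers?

3337406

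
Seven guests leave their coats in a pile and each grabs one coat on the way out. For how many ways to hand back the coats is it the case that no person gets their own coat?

Use !n = (n-1)(!(n-1) + !(n-2)).
!7 = 6·(265 + 44) = 6·309 = 1854

1854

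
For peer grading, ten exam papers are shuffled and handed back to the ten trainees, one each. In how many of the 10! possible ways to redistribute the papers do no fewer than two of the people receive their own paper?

958879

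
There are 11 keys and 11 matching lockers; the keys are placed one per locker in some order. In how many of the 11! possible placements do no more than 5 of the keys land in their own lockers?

39893116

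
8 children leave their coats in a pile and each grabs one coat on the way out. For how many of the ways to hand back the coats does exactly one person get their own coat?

14832

Pick the single fixed position: C(8,1) = 8 ways.
The remaining 7 must be deranged: !7 = 1854.
Total: 8 × 1854 = 14832.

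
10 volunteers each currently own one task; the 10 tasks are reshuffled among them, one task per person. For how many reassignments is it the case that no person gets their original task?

1334961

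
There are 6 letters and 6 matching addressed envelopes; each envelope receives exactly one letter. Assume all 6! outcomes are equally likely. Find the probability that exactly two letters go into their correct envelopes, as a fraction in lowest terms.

Favorable outcomes: C(6,2)·!4 = 15·9 = 135.
Total outcomes: 6! = 720.
Probability = 135/720 = 3/16.

3/16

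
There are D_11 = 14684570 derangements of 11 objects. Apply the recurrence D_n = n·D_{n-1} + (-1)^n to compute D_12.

176214841

D_12 = 12·14684570 + 1 = 176214841.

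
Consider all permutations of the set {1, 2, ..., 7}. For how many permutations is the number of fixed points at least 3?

Sum C(7,i)·!(7-i) for i = 3..7:
  i=3: C(7,3)·!4 = 35·9 = 315
  i=4: C(7,4)·!3 = 35·2 = 70
  i=5: C(7,5)·!2 = 21·1 = 21
  i=6: C(7,6)·!1 = 7·0 = 0
  i=7: C(7,7)·!0 = 1·1 = 1
Total = 407.

407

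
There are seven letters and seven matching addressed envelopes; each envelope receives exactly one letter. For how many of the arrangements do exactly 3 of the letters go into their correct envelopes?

315

Choose which 3 of the 7 are fixed: C(7,3) = 35.
The remaining 4 must be deranged: !4 = 9.
Total: 35 × 9 = 315.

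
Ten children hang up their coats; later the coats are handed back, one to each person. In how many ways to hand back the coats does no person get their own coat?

1334961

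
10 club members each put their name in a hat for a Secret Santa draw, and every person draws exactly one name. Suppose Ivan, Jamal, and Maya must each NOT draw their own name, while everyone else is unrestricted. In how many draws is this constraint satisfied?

Let A_j be the event that the j-th constrained one is fixed. By inclusion-exclusion over the 3 events:
Σ_{j=0}^{3} (-1)^j C(3,j)(10-j)!
= C(3,0)·10! - C(3,1)·9! + C(3,2)·8! - C(3,3)·7!
= 3628800 - 1088640 + 120960 - 5040
= 2656080

2656080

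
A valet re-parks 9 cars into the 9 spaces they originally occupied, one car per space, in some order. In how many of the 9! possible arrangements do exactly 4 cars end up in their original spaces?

5544

Pick the 4 fixed positions: C(9,4) = 126 ways.
The remaining 5 must be deranged: !5 = 44.
Total: 126 × 44 = 5544.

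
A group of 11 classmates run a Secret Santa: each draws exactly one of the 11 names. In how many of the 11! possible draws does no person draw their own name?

14684570

!11 = 11! · Σ_{k=0}^{11} (-1)^k/k!
= 11! - 11!/1! + 11!/2! - 11!/3! + 11!/4! - 11!/5! + 11!/6! - 11!/7! + 11!/8! - 11!/9! + 11!/10! - 11!/11!
= 39916800 - 39916800 + 19958400 - 6652800 + 1663200 - 332640 + 55440 - 7920 + 990 - 110 + 11 - 1
= 14684570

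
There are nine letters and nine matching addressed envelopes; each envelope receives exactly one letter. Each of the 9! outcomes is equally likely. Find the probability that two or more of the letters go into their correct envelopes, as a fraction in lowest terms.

Favorable outcomes: Σ_{i≥2} C(9,i)·!(9-i) = 36·1854 + 84·265 + 126·44 + 126·9 + 84·2 + 36·1 + 9·0 + 1·1 = 95887.
Total outcomes: 9! = 362880.
Probability = 95887/362880 = 95887/362880.

95887/362880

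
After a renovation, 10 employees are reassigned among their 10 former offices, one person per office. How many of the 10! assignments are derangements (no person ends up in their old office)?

1334961

The subfactorial !10 = [10!/e] (nearest integer).
10! = 3628800, and 3628800/e ≈ 1334960.92, so !10 = 1334961.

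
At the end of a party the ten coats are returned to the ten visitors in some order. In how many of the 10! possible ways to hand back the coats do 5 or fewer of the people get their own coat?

3626624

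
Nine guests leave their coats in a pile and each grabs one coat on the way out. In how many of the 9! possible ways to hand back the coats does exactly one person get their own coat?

133497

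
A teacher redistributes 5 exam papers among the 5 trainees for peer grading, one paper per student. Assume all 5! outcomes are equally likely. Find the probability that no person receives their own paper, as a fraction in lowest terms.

11/30

Favorable outcomes: !5 = 44.
Total outcomes: 5! = 120.
Probability = 44/120 = 11/30.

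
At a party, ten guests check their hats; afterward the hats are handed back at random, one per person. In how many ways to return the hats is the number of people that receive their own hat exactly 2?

667485

Pick the 2 fixed positions: C(10,2) = 45 ways.
The other 8 form a derangement: !8 = 14833.
Total: 45 × 14833 = 667485.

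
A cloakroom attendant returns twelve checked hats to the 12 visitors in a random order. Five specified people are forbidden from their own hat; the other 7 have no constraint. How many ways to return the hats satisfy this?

312273360

Inclusion-exclusion on the 5 forbidden self-matches:
Σ_{j=0}^{5} (-1)^j C(5,j)(12-j)!
= C(5,0)·12! - C(5,1)·11! + C(5,2)·10! - C(5,3)·9! + C(5,4)·8! - C(5,5)·7!
= 479001600 - 199584000 + 36288000 - 3628800 + 201600 - 5040
= 312273360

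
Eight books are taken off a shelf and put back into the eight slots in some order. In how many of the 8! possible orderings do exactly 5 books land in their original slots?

112

Pick the 5 fixed positions: C(8,5) = 56 ways.
The other 3 form a derangement: !3 = 2.
Total: 56 × 2 = 112.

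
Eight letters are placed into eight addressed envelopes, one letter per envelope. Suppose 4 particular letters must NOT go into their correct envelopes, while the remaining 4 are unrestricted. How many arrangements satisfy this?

24024

Inclusion-exclusion on the 4 forbidden self-matches:
Σ_{j=0}^{4} (-1)^j C(4,j)(8-j)!
= C(4,0)·8! - C(4,1)·7! + C(4,2)·6! - C(4,3)·5! + C(4,4)·4!
= 40320 - 20160 + 4320 - 480 + 24
= 24024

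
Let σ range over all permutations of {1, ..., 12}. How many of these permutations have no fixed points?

176214841

!12 is the nearest integer to 12!/e.
12! = 479001600, and 479001600/e ≈ 176214840.93, so !12 = 176214841.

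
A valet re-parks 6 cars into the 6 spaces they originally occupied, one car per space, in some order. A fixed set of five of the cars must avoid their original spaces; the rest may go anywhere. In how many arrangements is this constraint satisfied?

Let A_j be the event that the j-th constrained one is fixed. By inclusion-exclusion over the 5 events:
Σ_{j=0}^{5} (-1)^j C(5,j)(6-j)!
= C(5,0)·6! - C(5,1)·5! + C(5,2)·4! - C(5,3)·3! + C(5,4)·2! - C(5,5)·1!
= 720 - 600 + 240 - 60 + 10 - 1
= 309

309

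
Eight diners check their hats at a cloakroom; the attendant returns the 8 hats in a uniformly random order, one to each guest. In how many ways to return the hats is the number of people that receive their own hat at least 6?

Sum C(8,i)·!(8-i) for i = 6..8:
  i=6: C(8,6)·!2 = 28·1 = 28
  i=7: C(8,7)·!1 = 8·0 = 0
  i=8: C(8,8)·!0 = 1·1 = 1
Total = 29.

29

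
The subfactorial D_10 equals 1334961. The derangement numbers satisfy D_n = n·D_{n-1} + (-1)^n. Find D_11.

D_11 = 11·1334961 - 1 = 14684570.

14684570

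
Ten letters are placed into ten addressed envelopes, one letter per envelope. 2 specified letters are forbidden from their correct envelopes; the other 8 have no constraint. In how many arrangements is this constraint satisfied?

2943360

Inclusion-exclusion on the 2 forbidden self-matches:
Σ_{j=0}^{2} (-1)^j C(2,j)(10-j)!
= C(2,0)·10! - C(2,1)·9! + C(2,2)·8!
= 3628800 - 725760 + 40320
= 2943360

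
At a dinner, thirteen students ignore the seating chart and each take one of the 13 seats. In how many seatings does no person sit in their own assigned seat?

2290792932

!13 is the nearest integer to 13!/e.
13! = 6227020800, and 6227020800/e ≈ 2290792932.07, so !13 = 2290792932.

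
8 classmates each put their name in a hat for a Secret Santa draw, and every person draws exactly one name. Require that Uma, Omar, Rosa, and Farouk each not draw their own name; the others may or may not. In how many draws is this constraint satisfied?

24024

Inclusion-exclusion on the 4 forbidden self-matches:
Σ_{j=0}^{4} (-1)^j C(4,j)(8-j)!
= C(4,0)·8! - C(4,1)·7! + C(4,2)·6! - C(4,3)·5! + C(4,4)·4!
= 40320 - 20160 + 4320 - 480 + 24
= 24024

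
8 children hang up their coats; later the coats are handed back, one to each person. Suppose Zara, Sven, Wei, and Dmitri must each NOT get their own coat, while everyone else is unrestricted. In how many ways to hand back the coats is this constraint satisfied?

Inclusion-exclusion on the 4 forbidden self-matches:
Σ_{j=0}^{4} (-1)^j C(4,j)(8-j)!
= C(4,0)·8! - C(4,1)·7! + C(4,2)·6! - C(4,3)·5! + C(4,4)·4!
= 40320 - 20160 + 4320 - 480 + 24
= 24024

24024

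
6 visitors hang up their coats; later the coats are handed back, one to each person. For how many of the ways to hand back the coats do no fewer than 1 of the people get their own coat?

Sum C(6,i)·!(6-i) for i = 1..6:
  i=1: C(6,1)·!5 = 6·44 = 264
  i=2: C(6,2)·!4 = 15·9 = 135
  i=3: C(6,3)·!3 = 20·2 = 40
  i=4: C(6,4)·!2 = 15·1 = 15
  i=5: C(6,5)·!1 = 6·0 = 0
  i=6: C(6,6)·!0 = 1·1 = 1
Total = 455.

455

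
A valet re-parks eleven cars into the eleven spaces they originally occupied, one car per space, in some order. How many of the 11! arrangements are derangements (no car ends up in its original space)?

14684570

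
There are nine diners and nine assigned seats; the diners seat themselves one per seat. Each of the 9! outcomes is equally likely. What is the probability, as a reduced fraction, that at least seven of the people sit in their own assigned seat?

37/362880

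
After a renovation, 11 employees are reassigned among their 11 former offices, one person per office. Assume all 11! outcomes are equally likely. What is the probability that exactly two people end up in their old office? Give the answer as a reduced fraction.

16687/90720

Favorable outcomes: C(11,2)·!9 = 55·133496 = 7342280.
Total outcomes: 11! = 39916800.
Probability = 7342280/39916800 = 16687/90720.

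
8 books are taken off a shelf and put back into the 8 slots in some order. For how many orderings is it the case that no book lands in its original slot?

Use !n = n·!(n-1) + (-1)^n.
!8 = 8·1854 + 1 = 14833

14833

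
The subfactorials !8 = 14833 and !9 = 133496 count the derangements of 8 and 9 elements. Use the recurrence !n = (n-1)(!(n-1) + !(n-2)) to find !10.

1334961

!10 = (10-1)·(!9 + !8) = 9·(133496 + 14833) = 9·148329 = 1334961.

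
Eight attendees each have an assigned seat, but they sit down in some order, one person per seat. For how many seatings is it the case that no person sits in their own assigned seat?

14833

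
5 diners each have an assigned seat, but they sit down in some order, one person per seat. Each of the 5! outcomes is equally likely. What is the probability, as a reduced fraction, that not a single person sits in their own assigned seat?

11/30

Favorable outcomes: !5 = 44.
Total outcomes: 5! = 120.
Probability = 44/120 = 11/30.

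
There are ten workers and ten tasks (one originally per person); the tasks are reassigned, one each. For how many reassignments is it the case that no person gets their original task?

1334961

The number of derangements of 10 is !10 = Σ_{k=0}^{10} (-1)^k·10!/k!
= 10! - 10!/1! + 10!/2! - 10!/3! + 10!/4! - 10!/5! + 10!/6! - 10!/7! + 10!/8! - 10!/9! + 10!/10!
= 3628800 - 3628800 + 1814400 - 604800 + 151200 - 30240 + 5040 - 720 + 90 - 10 + 1
= 1334961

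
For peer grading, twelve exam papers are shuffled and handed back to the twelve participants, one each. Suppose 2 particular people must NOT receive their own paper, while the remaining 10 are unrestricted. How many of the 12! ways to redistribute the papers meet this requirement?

Inclusion-exclusion on the 2 forbidden self-matches:
Σ_{j=0}^{2} (-1)^j C(2,j)(12-j)!
= C(2,0)·12! - C(2,1)·11! + C(2,2)·10!
= 479001600 - 79833600 + 3628800
= 402796800

402796800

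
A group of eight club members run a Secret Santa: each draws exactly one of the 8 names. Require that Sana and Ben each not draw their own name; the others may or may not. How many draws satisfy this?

30960

Let A_j be the event that the j-th constrained one is fixed. By inclusion-exclusion over the 2 events:
Σ_{j=0}^{2} (-1)^j C(2,j)(8-j)!
= C(2,0)·8! - C(2,1)·7! + C(2,2)·6!
= 40320 - 10080 + 720
= 30960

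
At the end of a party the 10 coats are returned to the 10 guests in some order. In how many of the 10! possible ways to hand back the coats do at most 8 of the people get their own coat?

3628799

Sum C(10,i)·!(10-i) for i = 0..8:
  i=0: C(10,0)·!10 = 1·1334961 = 1334961
  i=1: C(10,1)·!9 = 10·133496 = 1334960
  i=2: C(10,2)·!8 = 45·14833 = 667485
  i=3: C(10,3)·!7 = 120·1854 = 222480
  i=4: C(10,4)·!6 = 210·265 = 55650
  i=5: C(10,5)·!5 = 252·44 = 11088
  i=6: C(10,6)·!4 = 210·9 = 1890
  i=7: C(10,7)·!3 = 120·2 = 240
  i=8: C(10,8)·!2 = 45·1 = 45
Total = 3628799.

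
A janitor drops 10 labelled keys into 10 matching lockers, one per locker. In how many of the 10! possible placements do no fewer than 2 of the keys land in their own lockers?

958879

Sum C(10,i)·!(10-i) for i = 2..10:
  i=2: C(10,2)·!8 = 45·14833 = 667485
  i=3: C(10,3)·!7 = 120·1854 = 222480
  i=4: C(10,4)·!6 = 210·265 = 55650
  i=5: C(10,5)·!5 = 252·44 = 11088
  i=6: C(10,6)·!4 = 210·9 = 1890
  i=7: C(10,7)·!3 = 120·2 = 240
  i=8: C(10,8)·!2 = 45·1 = 45
  i=9: C(10,9)·!1 = 10·0 = 0
  i=10: C(10,10)·!0 = 1·1 = 1
Total = 958879.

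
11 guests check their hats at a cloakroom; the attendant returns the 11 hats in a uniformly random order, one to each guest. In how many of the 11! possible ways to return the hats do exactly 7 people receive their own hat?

Choose which 7 of the 11 are fixed: C(11,7) = 330.
The remaining 4 must be deranged: !4 = 9.
Total: 330 × 9 = 2970.

2970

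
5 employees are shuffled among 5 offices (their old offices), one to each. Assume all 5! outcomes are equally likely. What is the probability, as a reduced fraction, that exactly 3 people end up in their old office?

Favorable outcomes: C(5,3)·!2 = 10·1 = 10.
Total outcomes: 5! = 120.
Probability = 10/120 = 1/12.

1/12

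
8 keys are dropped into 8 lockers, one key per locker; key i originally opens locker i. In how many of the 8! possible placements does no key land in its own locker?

Use !n = (n-1)(!(n-1) + !(n-2)).
!8 = 7·(1854 + 265) = 7·2119 = 14833

14833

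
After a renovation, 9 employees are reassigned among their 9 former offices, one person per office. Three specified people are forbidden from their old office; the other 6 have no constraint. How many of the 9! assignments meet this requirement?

256320

Let A_j be the event that the j-th constrained one is fixed. By inclusion-exclusion over the 3 events:
Σ_{j=0}^{3} (-1)^j C(3,j)(9-j)!
= C(3,0)·9! - C(3,1)·8! + C(3,2)·7! - C(3,3)·6!
= 362880 - 120960 + 15120 - 720
= 256320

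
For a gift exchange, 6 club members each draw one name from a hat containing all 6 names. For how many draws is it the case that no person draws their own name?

Recurrence: !6 = 5·(!5 + !4).
!6 = 5·(44 + 9) = 5·53 = 265

265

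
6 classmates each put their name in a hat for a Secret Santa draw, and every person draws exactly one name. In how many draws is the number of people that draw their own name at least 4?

16

Sum C(6,i)·!(6-i) for i = 4..6:
  i=4: C(6,4)·!2 = 15·1 = 15
  i=5: C(6,5)·!1 = 6·0 = 0
  i=6: C(6,6)·!0 = 1·1 = 1
Total = 16.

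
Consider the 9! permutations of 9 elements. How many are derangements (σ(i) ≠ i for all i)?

The subfactorial !9 = [9!/e] (nearest integer).
9! = 362880, and 362880/e ≈ 133496.09, so !9 = 133496.

133496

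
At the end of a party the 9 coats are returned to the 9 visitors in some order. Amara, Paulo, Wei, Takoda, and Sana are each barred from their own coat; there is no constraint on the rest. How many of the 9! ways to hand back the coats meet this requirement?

205056

Inclusion-exclusion on the 5 forbidden self-matches:
Σ_{j=0}^{5} (-1)^j C(5,j)(9-j)!
= C(5,0)·9! - C(5,1)·8! + C(5,2)·7! - C(5,3)·6! + C(5,4)·5! - C(5,5)·4!
= 362880 - 201600 + 50400 - 7200 + 600 - 24
= 205056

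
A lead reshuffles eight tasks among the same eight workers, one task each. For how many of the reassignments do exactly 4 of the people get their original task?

Choose which 4 of the 8 are fixed: C(8,4) = 70.
The remaining 4 must be deranged: !4 = 9.
Total: 70 × 9 = 630.

630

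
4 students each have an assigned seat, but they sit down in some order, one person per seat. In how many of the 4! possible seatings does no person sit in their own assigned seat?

Recurrence: !4 = 3·(!3 + !2).
!4 = 3·(2 + 1) = 3·3 = 9

9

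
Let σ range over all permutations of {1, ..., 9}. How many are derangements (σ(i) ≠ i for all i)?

Recurrence: !9 = 9·!8 + (-1)^9.
!9 = 9·14833 - 1 = 133496

133496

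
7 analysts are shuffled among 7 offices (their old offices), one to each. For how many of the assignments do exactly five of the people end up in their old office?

Pick the 5 fixed positions: C(7,5) = 21 ways.
The other 2 form a derangement: !2 = 1.
Total: 21 × 1 = 21.

21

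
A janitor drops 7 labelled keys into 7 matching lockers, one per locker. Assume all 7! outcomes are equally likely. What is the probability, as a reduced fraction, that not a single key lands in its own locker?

103/280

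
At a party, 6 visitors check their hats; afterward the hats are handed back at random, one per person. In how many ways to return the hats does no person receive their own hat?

265

The subfactorial !6 = [6!/e] (nearest integer).
6! = 720, and 720/e ≈ 264.87, so !6 = 265.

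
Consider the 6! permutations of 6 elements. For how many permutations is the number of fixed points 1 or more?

455

# with exactly i fixed is C(6,i)·!(6-i); sum over i=1..6:
  i=1: C(6,1)·!5 = 6·44 = 264
  i=2: C(6,2)·!4 = 15·9 = 135
  i=3: C(6,3)·!3 = 20·2 = 40
  i=4: C(6,4)·!2 = 15·1 = 15
  i=5: C(6,5)·!1 = 6·0 = 0
  i=6: C(6,6)·!0 = 1·1 = 1
Total = 455.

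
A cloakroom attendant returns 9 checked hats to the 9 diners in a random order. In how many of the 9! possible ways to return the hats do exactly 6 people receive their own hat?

168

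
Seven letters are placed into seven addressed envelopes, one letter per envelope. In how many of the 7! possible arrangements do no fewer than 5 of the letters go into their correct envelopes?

# with exactly i fixed is C(7,i)·!(7-i); sum over i=5..7:
  i=5: C(7,5)·!2 = 21·1 = 21
  i=6: C(7,6)·!1 = 7·0 = 0
  i=7: C(7,7)·!0 = 1·1 = 1
Total = 22.

22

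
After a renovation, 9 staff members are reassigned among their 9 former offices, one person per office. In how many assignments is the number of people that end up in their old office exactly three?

Pick the 3 fixed positions: C(9,3) = 84 ways.
The other 6 form a derangement: !6 = 265.
Total: 84 × 265 = 22260.

22260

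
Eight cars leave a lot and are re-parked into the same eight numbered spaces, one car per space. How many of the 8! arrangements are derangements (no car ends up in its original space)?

The number of derangements of 8 is !8 = Σ_{k=0}^{8} (-1)^k·8!/k!
= 8! - 8!/1! + 8!/2! - 8!/3! + 8!/4! - 8!/5! + 8!/6! - 8!/7! + 8!/8!
= 40320 - 40320 + 20160 - 6720 + 1680 - 336 + 56 - 8 + 1
= 14833

14833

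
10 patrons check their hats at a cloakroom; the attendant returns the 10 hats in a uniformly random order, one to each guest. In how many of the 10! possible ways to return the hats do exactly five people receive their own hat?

11088

Pick the 5 fixed positions: C(10,5) = 252 ways.
The other 5 form a derangement: !5 = 44.
Total: 252 × 44 = 11088.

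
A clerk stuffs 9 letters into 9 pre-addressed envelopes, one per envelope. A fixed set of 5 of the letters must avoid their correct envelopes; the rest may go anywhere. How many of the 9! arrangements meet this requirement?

Let A_j be the event that the j-th constrained one is fixed. By inclusion-exclusion over the 5 events:
Σ_{j=0}^{5} (-1)^j C(5,j)(9-j)!
= C(5,0)·9! - C(5,1)·8! + C(5,2)·7! - C(5,3)·6! + C(5,4)·5! - C(5,5)·4!
= 362880 - 201600 + 50400 - 7200 + 600 - 24
= 205056

205056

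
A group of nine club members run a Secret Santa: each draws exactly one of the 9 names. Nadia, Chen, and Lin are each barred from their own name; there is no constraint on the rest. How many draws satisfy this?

256320

Let A_j be the event that the j-th constrained one is fixed. By inclusion-exclusion over the 3 events:
Σ_{j=0}^{3} (-1)^j C(3,j)(9-j)!
= C(3,0)·9! - C(3,1)·8! + C(3,2)·7! - C(3,3)·6!
= 362880 - 120960 + 15120 - 720
= 256320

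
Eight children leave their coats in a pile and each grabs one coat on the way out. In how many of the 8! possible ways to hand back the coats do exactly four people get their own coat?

630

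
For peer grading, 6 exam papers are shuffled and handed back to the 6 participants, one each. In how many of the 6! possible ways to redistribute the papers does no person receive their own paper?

265

!6 is the nearest integer to 6!/e.
6! = 720, and 720/e ≈ 264.87, so !6 = 265.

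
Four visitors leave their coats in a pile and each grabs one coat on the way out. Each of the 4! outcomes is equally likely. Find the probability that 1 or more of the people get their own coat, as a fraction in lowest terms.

5/8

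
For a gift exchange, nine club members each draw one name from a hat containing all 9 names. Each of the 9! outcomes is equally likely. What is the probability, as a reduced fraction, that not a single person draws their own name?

Favorable outcomes: !9 = 133496.
Total outcomes: 9! = 362880.
Probability = 133496/362880 = 16687/45360.

16687/45360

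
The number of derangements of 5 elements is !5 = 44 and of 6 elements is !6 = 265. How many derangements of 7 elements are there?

!7 = (7-1)·(!6 + !5) = 6·(265 + 44) = 6·309 = 1854.

1854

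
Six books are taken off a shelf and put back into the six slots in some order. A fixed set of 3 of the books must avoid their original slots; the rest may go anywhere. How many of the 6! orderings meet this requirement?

Let A_j be the event that the j-th constrained one is fixed. By inclusion-exclusion over the 3 events:
Σ_{j=0}^{3} (-1)^j C(3,j)(6-j)!
= C(3,0)·6! - C(3,1)·5! + C(3,2)·4! - C(3,3)·3!
= 720 - 360 + 72 - 6
= 426

426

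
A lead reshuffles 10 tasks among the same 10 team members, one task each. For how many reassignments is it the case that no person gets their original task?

Use !n = (n-1)(!(n-1) + !(n-2)).
!10 = 9·(133496 + 14833) = 9·148329 = 1334961

1334961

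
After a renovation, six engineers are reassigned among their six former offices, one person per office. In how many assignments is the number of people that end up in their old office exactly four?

15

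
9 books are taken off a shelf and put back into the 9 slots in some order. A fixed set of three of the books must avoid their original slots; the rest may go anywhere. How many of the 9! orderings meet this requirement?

256320

Let A_j be the event that the j-th constrained one is fixed. By inclusion-exclusion over the 3 events:
Σ_{j=0}^{3} (-1)^j C(3,j)(9-j)!
= C(3,0)·9! - C(3,1)·8! + C(3,2)·7! - C(3,3)·6!
= 362880 - 120960 + 15120 - 720
= 256320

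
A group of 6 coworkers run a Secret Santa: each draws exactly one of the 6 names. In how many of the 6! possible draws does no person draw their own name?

The number of derangements of 6 is !6 = Σ_{k=0}^{6} (-1)^k·6!/k!
= 6! - 6!/1! + 6!/2! - 6!/3! + 6!/4! - 6!/5! + 6!/6!
= 720 - 720 + 360 - 120 + 30 - 6 + 1
= 265

265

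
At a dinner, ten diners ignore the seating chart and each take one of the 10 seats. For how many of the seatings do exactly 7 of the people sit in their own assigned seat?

Pick the 7 fixed positions: C(10,7) = 120 ways.
The other 3 form a derangement: !3 = 2.
Total: 120 × 2 = 240.

240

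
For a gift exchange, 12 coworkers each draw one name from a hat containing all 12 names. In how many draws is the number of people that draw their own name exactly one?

176214840

Choose which one of the 12 is fixed: C(12,1) = 12.
The other 11 form a derangement: !11 = 14684570.
Total: 12 × 14684570 = 176214840.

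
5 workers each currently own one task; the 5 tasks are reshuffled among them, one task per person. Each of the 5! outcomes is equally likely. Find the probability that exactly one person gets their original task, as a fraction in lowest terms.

3/8

Favorable outcomes: C(5,1)·!4 = 5·9 = 45.
Total outcomes: 5! = 120.
Probability = 45/120 = 3/8.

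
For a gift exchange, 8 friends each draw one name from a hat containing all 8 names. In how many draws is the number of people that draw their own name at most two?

37085

# with exactly i fixed is C(8,i)·!(8-i); sum over i=0..2:
  i=0: C(8,0)·!8 = 1·14833 = 14833
  i=1: C(8,1)·!7 = 8·1854 = 14832
  i=2: C(8,2)·!6 = 28·265 = 7420
Total = 37085.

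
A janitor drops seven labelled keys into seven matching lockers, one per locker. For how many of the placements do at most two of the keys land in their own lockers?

# with exactly i fixed is C(7,i)·!(7-i); sum over i=0..2:
  i=0: C(7,0)·!7 = 1·1854 = 1854
  i=1: C(7,1)·!6 = 7·265 = 1855
  i=2: C(7,2)·!5 = 21·44 = 924
Total = 4633.

4633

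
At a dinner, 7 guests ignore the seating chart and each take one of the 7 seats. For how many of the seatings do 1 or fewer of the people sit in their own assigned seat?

# with exactly i fixed is C(7,i)·!(7-i); sum over i=0..1:
  i=0: C(7,0)·!7 = 1·1854 = 1854
  i=1: C(7,1)·!6 = 7·265 = 1855
Total = 3709.

3709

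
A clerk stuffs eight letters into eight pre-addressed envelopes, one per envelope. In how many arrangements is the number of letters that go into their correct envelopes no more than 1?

# with exactly i fixed is C(8,i)·!(8-i); sum over i=0..1:
  i=0: C(8,0)·!8 = 1·14833 = 14833
  i=1: C(8,1)·!7 = 8·1854 = 14832
Total = 29665.

29665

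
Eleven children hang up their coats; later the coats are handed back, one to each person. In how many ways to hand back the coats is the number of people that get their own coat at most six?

39913444

# with exactly i fixed is C(11,i)·!(11-i); sum over i=0..6:
  i=0: C(11,0)·!11 = 1·14684570 = 14684570
  i=1: C(11,1)·!10 = 11·1334961 = 14684571
  i=2: C(11,2)·!9 = 55·133496 = 7342280
  i=3: C(11,3)·!8 = 165·14833 = 2447445
  i=4: C(11,4)·!7 = 330·1854 = 611820
  i=5: C(11,5)·!6 = 462·265 = 122430
  i=6: C(11,6)·!5 = 462·44 = 20328
Total = 39913444.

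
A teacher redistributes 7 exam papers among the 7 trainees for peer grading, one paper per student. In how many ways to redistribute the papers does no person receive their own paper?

1854

The subfactorial !7 = [7!/e] (nearest integer).
7! = 5040, and 5040/e ≈ 1854.11, so !7 = 1854.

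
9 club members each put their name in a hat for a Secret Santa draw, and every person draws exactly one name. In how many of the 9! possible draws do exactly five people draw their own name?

1134

Pick the 5 fixed positions: C(9,5) = 126 ways.
The other 4 form a derangement: !4 = 9.
Total: 126 × 9 = 1134.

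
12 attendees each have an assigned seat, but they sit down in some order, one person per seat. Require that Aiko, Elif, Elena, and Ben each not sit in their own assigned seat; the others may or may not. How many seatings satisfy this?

Let A_j be the event that the j-th constrained one is fixed. By inclusion-exclusion over the 4 events:
Σ_{j=0}^{4} (-1)^j C(4,j)(12-j)!
= C(4,0)·12! - C(4,1)·11! + C(4,2)·10! - C(4,3)·9! + C(4,4)·8!
= 479001600 - 159667200 + 21772800 - 1451520 + 40320
= 339696000

339696000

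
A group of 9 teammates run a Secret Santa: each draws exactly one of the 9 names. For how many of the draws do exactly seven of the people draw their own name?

36

Pick the 7 fixed positions: C(9,7) = 36 ways.
The remaining 2 must be deranged: !2 = 1.
Total: 36 × 1 = 36.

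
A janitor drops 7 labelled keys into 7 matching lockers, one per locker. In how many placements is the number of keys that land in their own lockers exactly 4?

70

Pick the 4 fixed positions: C(7,4) = 35 ways.
The remaining 3 must be deranged: !3 = 2.
Total: 35 × 2 = 70.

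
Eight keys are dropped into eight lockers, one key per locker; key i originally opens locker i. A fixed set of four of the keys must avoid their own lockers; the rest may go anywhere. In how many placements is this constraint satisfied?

24024

Inclusion-exclusion on the 4 forbidden self-matches:
Σ_{j=0}^{4} (-1)^j C(4,j)(8-j)!
= C(4,0)·8! - C(4,1)·7! + C(4,2)·6! - C(4,3)·5! + C(4,4)·4!
= 40320 - 20160 + 4320 - 480 + 24
= 24024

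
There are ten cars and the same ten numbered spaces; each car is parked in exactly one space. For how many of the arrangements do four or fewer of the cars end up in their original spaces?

Sum C(10,i)·!(10-i) for i = 0..4:
  i=0: C(10,0)·!10 = 1·1334961 = 1334961
  i=1: C(10,1)·!9 = 10·133496 = 1334960
  i=2: C(10,2)·!8 = 45·14833 = 667485
  i=3: C(10,3)·!7 = 120·1854 = 222480
  i=4: C(10,4)·!6 = 210·265 = 55650
Total = 3615536.

3615536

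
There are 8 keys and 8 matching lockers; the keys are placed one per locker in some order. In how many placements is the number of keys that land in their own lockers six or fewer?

Sum C(8,i)·!(8-i) for i = 0..6:
  i=0: C(8,0)·!8 = 1·14833 = 14833
  i=1: C(8,1)·!7 = 8·1854 = 14832
  i=2: C(8,2)·!6 = 28·265 = 7420
  i=3: C(8,3)·!5 = 56·44 = 2464
  i=4: C(8,4)·!4 = 70·9 = 630
  i=5: C(8,5)·!3 = 56·2 = 112
  i=6: C(8,6)·!2 = 28·1 = 28
Total = 40319.

40319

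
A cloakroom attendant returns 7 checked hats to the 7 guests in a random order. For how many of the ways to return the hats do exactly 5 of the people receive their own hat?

21

Choose which 5 of the 7 are fixed: C(7,5) = 21.
The other 2 form a derangement: !2 = 1.
Total: 21 × 1 = 21.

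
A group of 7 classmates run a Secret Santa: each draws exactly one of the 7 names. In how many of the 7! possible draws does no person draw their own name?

1854

!7 is the nearest integer to 7!/e.
7! = 5040, and 5040/e ≈ 1854.11, so !7 = 1854.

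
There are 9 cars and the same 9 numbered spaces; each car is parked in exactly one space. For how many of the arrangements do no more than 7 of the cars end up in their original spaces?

Sum C(9,i)·!(9-i) for i = 0..7:
  i=0: C(9,0)·!9 = 1·133496 = 133496
  i=1: C(9,1)·!8 = 9·14833 = 133497
  i=2: C(9,2)·!7 = 36·1854 = 66744
  i=3: C(9,3)·!6 = 84·265 = 22260
  i=4: C(9,4)·!5 = 126·44 = 5544
  i=5: C(9,5)·!4 = 126·9 = 1134
  i=6: C(9,6)·!3 = 84·2 = 168
  i=7: C(9,7)·!2 = 36·1 = 36
Total = 362879.

362879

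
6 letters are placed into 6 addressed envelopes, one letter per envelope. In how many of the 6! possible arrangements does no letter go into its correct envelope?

265

By inclusion-exclusion, !6 = Σ (-1)^k · 6!/k! for k=0..6
= 6! - 6!/1! + 6!/2! - 6!/3! + 6!/4! - 6!/5! + 6!/6!
= 720 - 720 + 360 - 120 + 30 - 6 + 1
= 265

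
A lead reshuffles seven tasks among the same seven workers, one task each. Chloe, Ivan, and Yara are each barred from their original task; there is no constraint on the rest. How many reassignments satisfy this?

3216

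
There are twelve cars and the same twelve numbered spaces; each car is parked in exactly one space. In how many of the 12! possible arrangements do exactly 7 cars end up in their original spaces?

34848

Choose which 7 of the 12 are fixed: C(12,7) = 792.
The remaining 5 must be deranged: !5 = 44.
Total: 792 × 44 = 34848.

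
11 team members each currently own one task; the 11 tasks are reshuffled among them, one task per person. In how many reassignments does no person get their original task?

14684570

Use !n = n·!(n-1) + (-1)^n.
!11 = 11·1334961 - 1 = 14684570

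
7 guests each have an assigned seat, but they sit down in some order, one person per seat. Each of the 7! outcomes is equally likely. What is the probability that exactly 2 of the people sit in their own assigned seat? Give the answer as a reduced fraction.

11/60

Favorable outcomes: C(7,2)·!5 = 21·44 = 924.
Total outcomes: 7! = 5040.
Probability = 924/5040 = 11/60.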